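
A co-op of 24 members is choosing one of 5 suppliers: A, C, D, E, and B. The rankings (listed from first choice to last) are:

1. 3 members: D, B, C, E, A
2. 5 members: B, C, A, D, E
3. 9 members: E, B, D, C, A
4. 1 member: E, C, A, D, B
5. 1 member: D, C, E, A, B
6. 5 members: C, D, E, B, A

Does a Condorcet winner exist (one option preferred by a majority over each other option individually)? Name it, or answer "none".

none

Checking pairwise contests:
C beats A 24–0.
D beats C 13–11.
B beats D 14–10.
C beats E 14–10.
E beats B 16–8.
Every option loses at least one head-to-head, so there is no Condorcet winner.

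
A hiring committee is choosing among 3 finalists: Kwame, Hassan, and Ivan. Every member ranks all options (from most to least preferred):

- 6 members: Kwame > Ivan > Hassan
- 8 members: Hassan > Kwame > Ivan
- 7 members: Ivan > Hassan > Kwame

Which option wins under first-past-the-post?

Hassan

First-place votes: Kwame 6, Hassan 8, Ivan 7.
Hassan has the most first-place votes.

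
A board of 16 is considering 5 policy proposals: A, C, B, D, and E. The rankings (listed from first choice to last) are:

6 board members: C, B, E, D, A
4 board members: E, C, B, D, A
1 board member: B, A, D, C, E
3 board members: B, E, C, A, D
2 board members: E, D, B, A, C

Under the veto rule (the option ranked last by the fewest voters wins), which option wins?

B

Last-place votes: A 10, C 2, B 0, D 3, E 1.
B is ranked last by the fewest voters, so B wins.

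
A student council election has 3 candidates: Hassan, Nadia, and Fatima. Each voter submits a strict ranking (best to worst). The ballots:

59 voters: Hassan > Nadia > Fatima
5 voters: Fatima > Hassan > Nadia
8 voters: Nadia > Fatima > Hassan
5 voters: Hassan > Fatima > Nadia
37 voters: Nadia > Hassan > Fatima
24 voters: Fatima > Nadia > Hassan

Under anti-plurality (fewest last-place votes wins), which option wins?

Nadia

Last-place votes: Hassan 32, Nadia 10, Fatima 96.
Nadia is ranked last by the fewest voters, so Nadia wins.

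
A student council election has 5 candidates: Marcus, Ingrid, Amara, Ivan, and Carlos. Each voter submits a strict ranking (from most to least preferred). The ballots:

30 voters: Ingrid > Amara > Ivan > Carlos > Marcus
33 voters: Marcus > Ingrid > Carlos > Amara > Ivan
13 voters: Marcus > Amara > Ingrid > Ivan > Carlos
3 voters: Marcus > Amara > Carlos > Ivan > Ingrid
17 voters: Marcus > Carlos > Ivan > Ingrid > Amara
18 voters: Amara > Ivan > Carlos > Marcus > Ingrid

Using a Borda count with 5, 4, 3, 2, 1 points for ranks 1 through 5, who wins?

Marcus: 30·1 + 33·5 + 13·5 + 3·5 + 17·5 + 18·2 = 396
Ingrid: 30·5 + 33·4 + 13·3 + 3·1 + 17·2 + 18·1 = 376
Amara: 30·4 + 33·2 + 13·4 + 3·4 + 17·1 + 18·5 = 357
Ivan: 30·3 + 33·1 + 13·2 + 3·2 + 17·3 + 18·4 = 278
Carlos: 30·2 + 33·3 + 13·1 + 3·3 + 17·4 + 18·3 = 303
Marcus has the highest Borda score (396).

Marcus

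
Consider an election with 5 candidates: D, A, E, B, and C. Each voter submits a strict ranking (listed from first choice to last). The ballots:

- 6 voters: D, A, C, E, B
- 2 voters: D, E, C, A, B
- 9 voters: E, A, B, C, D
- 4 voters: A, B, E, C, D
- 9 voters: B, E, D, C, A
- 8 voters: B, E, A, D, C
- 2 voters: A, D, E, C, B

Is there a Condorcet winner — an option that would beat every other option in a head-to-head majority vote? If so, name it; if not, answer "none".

Checking pairwise contests:
A beats D 23–17.
E beats A 28–12.
B beats E 21–19.
A beats B 23–17.
D beats C 27–13.
Every option loses at least one head-to-head, so there is no Condorcet winner.

none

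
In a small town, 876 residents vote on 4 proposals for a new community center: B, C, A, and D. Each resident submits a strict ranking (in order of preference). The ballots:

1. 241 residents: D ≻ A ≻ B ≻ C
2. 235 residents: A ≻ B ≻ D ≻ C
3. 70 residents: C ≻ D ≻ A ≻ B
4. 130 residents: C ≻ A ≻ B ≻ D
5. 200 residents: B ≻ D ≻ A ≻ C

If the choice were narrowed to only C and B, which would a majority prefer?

Voters preferring C to B: 200; preferring B to C: 676.
B wins the head-to-head.

B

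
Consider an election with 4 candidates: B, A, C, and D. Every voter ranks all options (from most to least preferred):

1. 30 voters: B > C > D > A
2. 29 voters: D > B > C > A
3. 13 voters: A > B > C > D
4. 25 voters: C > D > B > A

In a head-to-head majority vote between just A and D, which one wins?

Voters preferring A to D: 13; preferring D to A: 84.
D wins the head-to-head.

D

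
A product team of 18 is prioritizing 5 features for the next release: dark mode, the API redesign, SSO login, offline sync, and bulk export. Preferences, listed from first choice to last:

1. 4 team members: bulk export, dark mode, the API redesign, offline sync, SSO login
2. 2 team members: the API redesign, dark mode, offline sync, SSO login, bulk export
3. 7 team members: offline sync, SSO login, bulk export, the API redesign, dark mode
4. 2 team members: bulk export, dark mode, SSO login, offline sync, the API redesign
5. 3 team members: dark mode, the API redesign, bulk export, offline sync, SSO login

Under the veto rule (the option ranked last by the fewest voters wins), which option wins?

offline sync

Last-place votes: dark mode 7, the API redesign 2, SSO login 7, offline sync 0, bulk export 2.
offline sync is ranked last by the fewest voters, so offline sync wins.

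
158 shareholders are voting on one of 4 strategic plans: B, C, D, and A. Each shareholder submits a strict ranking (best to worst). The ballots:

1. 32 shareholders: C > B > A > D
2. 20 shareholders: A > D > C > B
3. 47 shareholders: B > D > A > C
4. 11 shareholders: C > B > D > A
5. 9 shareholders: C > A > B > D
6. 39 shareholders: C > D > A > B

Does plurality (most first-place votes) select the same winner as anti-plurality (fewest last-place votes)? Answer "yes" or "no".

Plurality — first-place votes: B 47, C 91, D 0, A 20. Winner: C.
Anti-plurality — last-place votes: B 59, C 47, D 41, A 11. Winner: A.
The two methods disagree.

no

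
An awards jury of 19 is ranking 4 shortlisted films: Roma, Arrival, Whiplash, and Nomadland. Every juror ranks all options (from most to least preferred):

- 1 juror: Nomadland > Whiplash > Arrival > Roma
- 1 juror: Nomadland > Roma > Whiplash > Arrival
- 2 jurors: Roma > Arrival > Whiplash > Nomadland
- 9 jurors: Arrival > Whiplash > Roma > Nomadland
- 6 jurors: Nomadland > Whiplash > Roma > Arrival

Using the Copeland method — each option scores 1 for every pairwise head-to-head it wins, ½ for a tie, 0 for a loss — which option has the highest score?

Arrival

Roma: beats Nomadland; loses to Arrival and Whiplash → score 1.
Arrival: beats Roma, Whiplash, and Nomadland → score 3.
Whiplash: beats Roma and Nomadland; loses to Arrival → score 2.
Nomadland: loses to Roma, Arrival, and Whiplash → score 0.
Arrival has the best pairwise record.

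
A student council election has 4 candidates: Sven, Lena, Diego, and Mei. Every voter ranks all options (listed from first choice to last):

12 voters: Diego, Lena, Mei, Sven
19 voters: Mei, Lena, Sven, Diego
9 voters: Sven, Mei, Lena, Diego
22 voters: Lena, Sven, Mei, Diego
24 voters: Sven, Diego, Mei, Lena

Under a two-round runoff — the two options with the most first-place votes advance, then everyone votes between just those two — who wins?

Round 1 first-place votes: Sven 33, Lena 22, Diego 12, Mei 19.
Sven and Lena advance.
Runoff: Sven is preferred to Lena by 33 voters; Lena by 53.
Lena wins the runoff.

Lena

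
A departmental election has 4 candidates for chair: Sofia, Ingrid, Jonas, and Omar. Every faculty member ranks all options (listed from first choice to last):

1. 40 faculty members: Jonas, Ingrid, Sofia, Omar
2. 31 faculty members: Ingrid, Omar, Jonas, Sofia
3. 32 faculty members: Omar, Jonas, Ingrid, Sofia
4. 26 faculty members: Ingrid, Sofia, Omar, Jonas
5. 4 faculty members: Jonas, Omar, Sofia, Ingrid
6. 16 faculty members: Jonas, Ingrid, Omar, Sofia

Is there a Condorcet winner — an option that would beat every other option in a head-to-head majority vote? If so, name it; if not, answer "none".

none

Checking pairwise contests:
Ingrid beats Sofia 145–4.
Jonas beats Ingrid 92–57.
Omar beats Jonas 89–60.
Ingrid beats Omar 113–36.
Every option loses at least one head-to-head, so there is no Condorcet winner.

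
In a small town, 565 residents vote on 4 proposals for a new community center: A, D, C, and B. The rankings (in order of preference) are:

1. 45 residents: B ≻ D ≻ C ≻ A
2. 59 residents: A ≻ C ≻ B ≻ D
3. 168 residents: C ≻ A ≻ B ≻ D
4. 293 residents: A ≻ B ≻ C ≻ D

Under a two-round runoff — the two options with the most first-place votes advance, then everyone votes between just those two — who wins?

Round 1 first-place votes: A 352, D 0, C 168, B 45.
A and C advance.
Runoff: A is preferred to C by 352 voters; C by 213.
A wins the runoff.

A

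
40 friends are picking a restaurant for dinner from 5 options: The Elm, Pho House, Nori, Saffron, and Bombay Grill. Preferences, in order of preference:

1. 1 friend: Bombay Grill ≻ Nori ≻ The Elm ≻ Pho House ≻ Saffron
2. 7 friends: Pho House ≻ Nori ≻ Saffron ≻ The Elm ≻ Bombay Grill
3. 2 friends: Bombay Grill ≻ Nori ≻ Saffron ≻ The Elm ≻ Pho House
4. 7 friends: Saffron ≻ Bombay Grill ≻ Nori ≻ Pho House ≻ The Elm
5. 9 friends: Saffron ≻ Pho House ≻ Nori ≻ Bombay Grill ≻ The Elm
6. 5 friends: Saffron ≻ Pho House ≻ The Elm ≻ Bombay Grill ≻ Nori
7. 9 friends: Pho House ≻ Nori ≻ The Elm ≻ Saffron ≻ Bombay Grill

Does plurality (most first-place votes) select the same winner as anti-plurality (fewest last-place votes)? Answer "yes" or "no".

Plurality — first-place votes: The Elm 0, Pho House 16, Nori 0, Saffron 21, Bombay Grill 3. Winner: Saffron.
Anti-plurality — last-place votes: The Elm 16, Pho House 2, Nori 5, Saffron 1, Bombay Grill 16. Winner: Saffron.
The two methods agree.

yes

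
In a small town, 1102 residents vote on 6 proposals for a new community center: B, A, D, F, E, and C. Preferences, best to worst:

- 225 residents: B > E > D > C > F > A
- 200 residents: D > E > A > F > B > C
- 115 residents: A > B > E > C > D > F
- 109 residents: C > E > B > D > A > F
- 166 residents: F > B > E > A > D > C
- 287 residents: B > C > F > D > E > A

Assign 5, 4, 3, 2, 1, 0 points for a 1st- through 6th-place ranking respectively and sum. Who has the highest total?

B: 225·5 + 200·1 + 115·4 + 109·3 + 166·4 + 287·5 = 4211
A: 225·0 + 200·3 + 115·5 + 109·1 + 166·2 + 287·0 = 1616
D: 225·3 + 200·5 + 115·1 + 109·2 + 166·1 + 287·2 = 2748
F: 225·1 + 200·2 + 115·0 + 109·0 + 166·5 + 287·3 = 2316
E: 225·4 + 200·4 + 115·3 + 109·4 + 166·3 + 287·1 = 3266
C: 225·2 + 200·0 + 115·2 + 109·5 + 166·0 + 287·4 = 2373
B has the highest Borda score (4211).

B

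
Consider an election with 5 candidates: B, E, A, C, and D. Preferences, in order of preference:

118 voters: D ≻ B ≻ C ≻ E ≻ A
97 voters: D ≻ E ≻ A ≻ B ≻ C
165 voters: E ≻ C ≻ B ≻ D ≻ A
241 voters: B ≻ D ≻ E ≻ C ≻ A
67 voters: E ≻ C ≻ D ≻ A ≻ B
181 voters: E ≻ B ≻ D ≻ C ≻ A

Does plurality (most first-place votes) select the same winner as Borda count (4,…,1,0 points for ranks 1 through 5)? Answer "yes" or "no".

yes

Plurality — first-place votes: B 241, E 413, A 0, C 0, D 215. Winner: E.
Borda — scores: B 2288, E 2543, A 261, C 1354, D 2244. Winner: E.
The two methods agree.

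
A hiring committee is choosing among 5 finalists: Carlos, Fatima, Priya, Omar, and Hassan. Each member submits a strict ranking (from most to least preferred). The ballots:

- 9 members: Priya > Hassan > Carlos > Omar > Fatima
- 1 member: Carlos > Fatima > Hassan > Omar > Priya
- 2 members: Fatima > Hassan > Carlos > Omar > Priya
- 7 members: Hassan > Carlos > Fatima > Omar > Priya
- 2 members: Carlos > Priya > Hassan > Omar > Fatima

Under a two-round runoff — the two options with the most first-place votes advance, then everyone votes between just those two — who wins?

Round 1 first-place votes: Carlos 3, Fatima 2, Priya 9, Omar 0, Hassan 7.
Priya and Hassan advance.
Runoff: Priya is preferred to Hassan by 11 voters; Hassan by 10.
Priya wins the runoff.

Priya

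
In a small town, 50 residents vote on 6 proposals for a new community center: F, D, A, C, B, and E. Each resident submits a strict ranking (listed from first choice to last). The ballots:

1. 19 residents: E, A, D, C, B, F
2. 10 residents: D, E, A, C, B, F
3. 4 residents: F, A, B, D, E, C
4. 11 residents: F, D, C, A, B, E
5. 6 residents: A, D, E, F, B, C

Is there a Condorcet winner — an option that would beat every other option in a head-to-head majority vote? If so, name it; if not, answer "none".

none

Checking pairwise contests:
D beats F 35–15.
A beats D 29–21.
E beats A 29–21.
D beats C 50–0.
D beats B 46–4.
D beats E 31–19.
Every option loses at least one head-to-head, so there is no Condorcet winner.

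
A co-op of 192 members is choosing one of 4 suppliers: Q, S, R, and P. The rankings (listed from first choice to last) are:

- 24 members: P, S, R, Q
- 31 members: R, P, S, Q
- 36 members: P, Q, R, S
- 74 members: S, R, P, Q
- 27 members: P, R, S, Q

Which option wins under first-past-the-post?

First-place votes: Q 0, S 74, R 31, P 87.
P has the most first-place votes.

P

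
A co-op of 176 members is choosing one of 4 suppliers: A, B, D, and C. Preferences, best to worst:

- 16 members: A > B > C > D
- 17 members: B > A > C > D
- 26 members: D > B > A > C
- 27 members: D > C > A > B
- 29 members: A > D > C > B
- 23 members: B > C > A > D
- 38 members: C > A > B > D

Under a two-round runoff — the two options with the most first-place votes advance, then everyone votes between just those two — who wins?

Round 1 first-place votes: A 45, B 40, D 53, C 38.
D and A advance.
Runoff: D is preferred to A by 53 voters; A by 123.
A wins the runoff.

A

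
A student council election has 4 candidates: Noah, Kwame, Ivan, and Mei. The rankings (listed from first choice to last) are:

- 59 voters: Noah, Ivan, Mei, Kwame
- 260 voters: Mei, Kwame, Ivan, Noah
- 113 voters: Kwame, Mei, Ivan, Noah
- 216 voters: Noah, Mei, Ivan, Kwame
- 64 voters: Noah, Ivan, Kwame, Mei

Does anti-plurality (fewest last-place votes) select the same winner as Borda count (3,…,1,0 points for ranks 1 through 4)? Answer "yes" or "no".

Anti-plurality — last-place votes: Noah 373, Kwame 275, Ivan 0, Mei 64. Winner: Ivan.
Borda — scores: Noah 1017, Kwame 923, Ivan 835, Mei 1497. Winner: Mei.
The two methods disagree.

no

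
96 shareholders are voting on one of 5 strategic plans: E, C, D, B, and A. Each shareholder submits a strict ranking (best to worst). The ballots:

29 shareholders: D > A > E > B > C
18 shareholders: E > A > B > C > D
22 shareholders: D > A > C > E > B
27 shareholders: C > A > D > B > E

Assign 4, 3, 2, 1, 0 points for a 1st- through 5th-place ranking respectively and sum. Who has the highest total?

E: 29·2 + 18·4 + 22·1 + 27·0 = 152
C: 29·0 + 18·1 + 22·2 + 27·4 = 170
D: 29·4 + 18·0 + 22·4 + 27·2 = 258
B: 29·1 + 18·2 + 22·0 + 27·1 = 92
A: 29·3 + 18·3 + 22·3 + 27·3 = 288
A has the highest Borda score (288).

A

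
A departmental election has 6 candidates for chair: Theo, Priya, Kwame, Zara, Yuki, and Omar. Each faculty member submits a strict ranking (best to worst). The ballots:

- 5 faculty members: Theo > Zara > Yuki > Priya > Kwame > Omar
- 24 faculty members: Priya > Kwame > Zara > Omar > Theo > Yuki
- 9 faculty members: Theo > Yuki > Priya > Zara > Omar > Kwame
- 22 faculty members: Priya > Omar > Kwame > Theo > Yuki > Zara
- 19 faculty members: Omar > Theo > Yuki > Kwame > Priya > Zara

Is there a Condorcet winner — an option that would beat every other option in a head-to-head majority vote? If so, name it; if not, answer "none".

Priya vs Theo: 46–33 for Priya.
Priya vs Kwame: 60–19 for Priya.
Priya vs Zara: 74–5 for Priya.
Priya vs Yuki: 46–33 for Priya.
Priya vs Omar: 60–19 for Priya.
Priya beats every other option head-to-head.

Priya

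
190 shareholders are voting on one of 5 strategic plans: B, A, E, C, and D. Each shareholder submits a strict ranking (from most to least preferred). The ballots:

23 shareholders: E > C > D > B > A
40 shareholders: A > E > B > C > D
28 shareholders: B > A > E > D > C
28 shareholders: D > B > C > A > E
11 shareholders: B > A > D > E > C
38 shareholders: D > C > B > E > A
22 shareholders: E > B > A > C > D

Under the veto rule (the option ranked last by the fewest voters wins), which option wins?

Last-place votes: B 0, A 61, E 28, C 39, D 62.
B is ranked last by the fewest voters, so B wins.

B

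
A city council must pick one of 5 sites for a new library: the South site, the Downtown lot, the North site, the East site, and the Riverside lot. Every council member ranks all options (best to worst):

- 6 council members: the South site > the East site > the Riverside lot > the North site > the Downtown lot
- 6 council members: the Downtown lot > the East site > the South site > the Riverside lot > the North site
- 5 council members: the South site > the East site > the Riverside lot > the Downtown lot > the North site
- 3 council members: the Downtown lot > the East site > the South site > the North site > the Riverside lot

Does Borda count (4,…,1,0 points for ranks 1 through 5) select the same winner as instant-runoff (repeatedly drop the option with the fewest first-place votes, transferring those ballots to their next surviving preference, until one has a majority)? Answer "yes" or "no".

yes

Borda — scores: the South site 62, the Downtown lot 41, the North site 9, the East site 60, the Riverside lot 28. Winner: the South site.
Instant-runoff — R1 the South site 11, the Downtown lot 9, the North site 0, the East site 0, the Riverside lot 0 (the South site winner). Winner: the South site.
The two methods agree.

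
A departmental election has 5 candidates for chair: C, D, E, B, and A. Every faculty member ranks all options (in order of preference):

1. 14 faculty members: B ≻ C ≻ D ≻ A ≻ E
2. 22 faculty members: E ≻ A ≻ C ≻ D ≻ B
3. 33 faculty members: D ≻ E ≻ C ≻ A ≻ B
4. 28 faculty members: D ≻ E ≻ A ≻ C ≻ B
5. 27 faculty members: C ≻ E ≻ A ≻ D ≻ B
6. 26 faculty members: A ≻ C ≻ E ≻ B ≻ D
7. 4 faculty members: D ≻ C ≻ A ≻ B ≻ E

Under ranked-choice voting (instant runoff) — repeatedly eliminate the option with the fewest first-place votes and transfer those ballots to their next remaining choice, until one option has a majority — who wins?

D

Round 1: C 27, D 65, E 22, B 14, A 26. Eliminate B.
Round 2: C 41, D 65, E 22, A 26. Eliminate E.
Round 3: C 41, D 65, A 48. Eliminate C.
Round 4: D 79, A 75. D has a majority.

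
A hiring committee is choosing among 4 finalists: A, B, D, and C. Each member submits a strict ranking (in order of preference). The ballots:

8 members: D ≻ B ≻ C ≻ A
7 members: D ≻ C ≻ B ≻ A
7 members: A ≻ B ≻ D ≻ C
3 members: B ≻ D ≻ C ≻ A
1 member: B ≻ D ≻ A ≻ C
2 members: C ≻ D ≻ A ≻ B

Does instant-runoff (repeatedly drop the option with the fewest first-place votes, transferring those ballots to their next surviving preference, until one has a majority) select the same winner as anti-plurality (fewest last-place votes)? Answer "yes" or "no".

yes

Instant-runoff — R1 A 7, B 4, D 15, C 2 (D winner). Winner: D.
Anti-plurality — last-place votes: A 18, B 2, D 0, C 8. Winner: D.
The two methods agree.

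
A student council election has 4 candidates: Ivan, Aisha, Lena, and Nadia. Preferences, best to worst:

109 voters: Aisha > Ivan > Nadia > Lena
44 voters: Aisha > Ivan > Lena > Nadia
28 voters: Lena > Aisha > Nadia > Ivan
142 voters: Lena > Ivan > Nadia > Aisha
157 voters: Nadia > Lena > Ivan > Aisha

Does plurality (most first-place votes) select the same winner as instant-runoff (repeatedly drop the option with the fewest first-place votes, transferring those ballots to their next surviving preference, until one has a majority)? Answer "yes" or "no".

no

Plurality — first-place votes: Ivan 0, Aisha 153, Lena 170, Nadia 157. Winner: Lena.
Instant-runoff — R1 Ivan 0, Aisha 153, Lena 170, Nadia 157 (Ivan out); R2 Aisha 153, Lena 170, Nadia 157 (Aisha out); R3 Lena 214, Nadia 266 (Nadia winner). Winner: Nadia.
The two methods disagree.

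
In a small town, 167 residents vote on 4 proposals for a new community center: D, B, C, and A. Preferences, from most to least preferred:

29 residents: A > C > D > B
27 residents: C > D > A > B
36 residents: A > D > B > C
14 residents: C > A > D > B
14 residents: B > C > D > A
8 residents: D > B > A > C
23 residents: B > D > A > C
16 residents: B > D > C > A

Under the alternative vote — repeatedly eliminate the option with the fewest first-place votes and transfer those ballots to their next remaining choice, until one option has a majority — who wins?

A

Round 1: D 8, B 53, C 41, A 65. Eliminate D.
Round 2: B 61, C 41, A 65. Eliminate C.
Round 3: B 61, A 106. A has a majority.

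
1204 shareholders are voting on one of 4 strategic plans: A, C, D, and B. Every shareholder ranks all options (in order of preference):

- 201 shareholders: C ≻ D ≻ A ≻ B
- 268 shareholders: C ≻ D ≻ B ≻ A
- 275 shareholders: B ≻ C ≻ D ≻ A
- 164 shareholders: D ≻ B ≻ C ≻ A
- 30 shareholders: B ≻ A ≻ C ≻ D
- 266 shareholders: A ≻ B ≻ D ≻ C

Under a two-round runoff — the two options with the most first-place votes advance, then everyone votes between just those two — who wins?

Round 1 first-place votes: A 266, C 469, D 164, B 305.
C and B advance.
Runoff: C is preferred to B by 469 voters; B by 735.
B wins the runoff.

B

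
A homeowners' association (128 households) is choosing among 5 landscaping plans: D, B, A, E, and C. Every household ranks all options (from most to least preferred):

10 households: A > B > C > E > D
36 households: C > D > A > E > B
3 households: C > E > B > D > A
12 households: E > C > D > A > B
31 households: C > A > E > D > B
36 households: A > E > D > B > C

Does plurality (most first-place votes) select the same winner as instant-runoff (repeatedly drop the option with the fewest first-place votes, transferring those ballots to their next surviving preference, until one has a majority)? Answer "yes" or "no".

yes

Plurality — first-place votes: D 0, B 0, A 46, E 12, C 70. Winner: C.
Instant-runoff — R1 D 0, B 0, A 46, E 12, C 70 (C winner). Winner: C.
The two methods agree.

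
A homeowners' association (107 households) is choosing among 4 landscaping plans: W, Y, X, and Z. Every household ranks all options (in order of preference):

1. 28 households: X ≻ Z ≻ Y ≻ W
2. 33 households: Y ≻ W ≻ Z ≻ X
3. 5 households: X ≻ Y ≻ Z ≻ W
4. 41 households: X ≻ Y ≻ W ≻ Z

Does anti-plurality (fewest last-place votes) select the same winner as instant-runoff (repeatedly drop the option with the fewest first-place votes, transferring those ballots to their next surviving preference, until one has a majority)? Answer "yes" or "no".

Anti-plurality — last-place votes: W 33, Y 0, X 33, Z 41. Winner: Y.
Instant-runoff — R1 W 0, Y 33, X 74, Z 0 (X winner). Winner: X.
The two methods disagree.

no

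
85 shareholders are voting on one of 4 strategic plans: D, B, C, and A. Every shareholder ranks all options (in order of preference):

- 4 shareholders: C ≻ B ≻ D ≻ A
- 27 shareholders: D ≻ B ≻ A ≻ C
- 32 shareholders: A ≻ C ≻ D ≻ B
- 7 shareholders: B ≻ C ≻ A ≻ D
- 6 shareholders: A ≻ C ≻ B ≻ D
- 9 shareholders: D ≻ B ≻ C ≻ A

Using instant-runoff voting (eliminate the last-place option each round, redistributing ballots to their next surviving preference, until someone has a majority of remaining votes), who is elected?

A

Round 1: D 36, B 7, C 4, A 38. Eliminate C.
Round 2: D 36, B 11, A 38. Eliminate B.
Round 3: D 40, A 45. A has a majority.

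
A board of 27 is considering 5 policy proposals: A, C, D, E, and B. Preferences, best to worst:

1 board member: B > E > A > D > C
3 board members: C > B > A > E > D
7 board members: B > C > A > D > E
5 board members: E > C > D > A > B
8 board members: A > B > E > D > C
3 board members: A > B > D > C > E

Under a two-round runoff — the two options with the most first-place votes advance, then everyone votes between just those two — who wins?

A

Round 1 first-place votes: A 11, C 3, D 0, E 5, B 8.
A and B advance.
Runoff: A is preferred to B by 16 voters; B by 11.
A wins the runoff.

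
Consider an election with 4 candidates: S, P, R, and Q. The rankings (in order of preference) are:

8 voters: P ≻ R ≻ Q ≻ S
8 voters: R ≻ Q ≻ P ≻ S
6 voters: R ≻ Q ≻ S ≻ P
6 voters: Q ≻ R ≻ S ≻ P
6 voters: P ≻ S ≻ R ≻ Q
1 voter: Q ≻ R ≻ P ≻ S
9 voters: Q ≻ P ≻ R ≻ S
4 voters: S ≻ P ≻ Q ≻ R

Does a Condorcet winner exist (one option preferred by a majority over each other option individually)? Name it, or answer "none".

Checking pairwise contests:
P beats S 32–16.
Q beats P 30–18.
P beats R 27–21.
R beats Q 28–20.
Every option loses at least one head-to-head, so there is no Condorcet winner.

none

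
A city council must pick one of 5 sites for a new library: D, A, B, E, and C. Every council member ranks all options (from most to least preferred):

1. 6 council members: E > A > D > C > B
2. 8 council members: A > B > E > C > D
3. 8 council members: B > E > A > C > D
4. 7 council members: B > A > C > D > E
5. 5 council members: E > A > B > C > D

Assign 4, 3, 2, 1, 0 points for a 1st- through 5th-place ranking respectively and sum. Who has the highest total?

A

D: 6·2 + 8·0 + 8·0 + 7·1 + 5·0 = 19
A: 6·3 + 8·4 + 8·2 + 7·3 + 5·3 = 102
B: 6·0 + 8·3 + 8·4 + 7·4 + 5·2 = 94
E: 6·4 + 8·2 + 8·3 + 7·0 + 5·4 = 84
C: 6·1 + 8·1 + 8·1 + 7·2 + 5·1 = 41
A has the highest Borda score (102).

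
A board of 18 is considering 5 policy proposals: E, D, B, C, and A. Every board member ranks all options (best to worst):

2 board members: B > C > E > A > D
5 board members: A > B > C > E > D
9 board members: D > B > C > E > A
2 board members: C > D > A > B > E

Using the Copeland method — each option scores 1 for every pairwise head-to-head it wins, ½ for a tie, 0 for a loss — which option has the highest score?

D

E: beats A; loses to D, B, and C → score 1.
D: beats E, B, and A; ties C → score 3.5.
B: beats E, C, and A; loses to D → score 3.
C: beats E and A; ties D; loses to B → score 2.5.
A: loses to E, D, B, and C → score 0.
D has the best pairwise record.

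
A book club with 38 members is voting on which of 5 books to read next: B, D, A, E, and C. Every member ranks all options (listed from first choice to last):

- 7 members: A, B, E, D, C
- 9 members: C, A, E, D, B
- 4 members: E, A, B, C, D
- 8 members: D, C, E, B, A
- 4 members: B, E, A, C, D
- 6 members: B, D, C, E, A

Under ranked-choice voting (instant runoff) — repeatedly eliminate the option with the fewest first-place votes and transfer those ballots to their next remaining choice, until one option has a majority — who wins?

C

Round 1: B 10, D 8, A 7, E 4, C 9. Eliminate E.
Round 2: B 10, D 8, A 11, C 9. Eliminate D.
Round 3: B 10, A 11, C 17. Eliminate B.
Round 4: A 15, C 23. C has a majority.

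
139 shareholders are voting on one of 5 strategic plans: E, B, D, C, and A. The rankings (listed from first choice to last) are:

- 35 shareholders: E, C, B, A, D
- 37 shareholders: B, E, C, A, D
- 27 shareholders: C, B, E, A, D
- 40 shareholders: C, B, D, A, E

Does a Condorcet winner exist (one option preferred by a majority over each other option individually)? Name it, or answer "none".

Checking pairwise contests:
B beats E 104–35.
C beats B 102–37.
E beats D 99–40.
E beats C 72–67.
E beats A 99–40.
Every option loses at least one head-to-head, so there is no Condorcet winner.

none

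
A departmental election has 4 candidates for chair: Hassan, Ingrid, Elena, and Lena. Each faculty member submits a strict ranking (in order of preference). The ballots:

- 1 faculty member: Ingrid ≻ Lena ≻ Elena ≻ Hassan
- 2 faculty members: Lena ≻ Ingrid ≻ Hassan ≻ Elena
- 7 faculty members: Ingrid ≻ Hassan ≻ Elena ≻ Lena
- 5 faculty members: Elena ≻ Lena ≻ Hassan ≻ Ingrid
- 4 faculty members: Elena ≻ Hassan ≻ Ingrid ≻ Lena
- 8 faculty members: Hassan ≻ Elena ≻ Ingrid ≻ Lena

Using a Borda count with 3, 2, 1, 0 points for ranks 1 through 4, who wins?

Hassan: 1·0 + 2·1 + 7·2 + 5·1 + 4·2 + 8·3 = 53
Ingrid: 1·3 + 2·2 + 7·3 + 5·0 + 4·1 + 8·1 = 40
Elena: 1·1 + 2·0 + 7·1 + 5·3 + 4·3 + 8·2 = 51
Lena: 1·2 + 2·3 + 7·0 + 5·2 + 4·0 + 8·0 = 18
Hassan has the highest Borda score (53).

Hassan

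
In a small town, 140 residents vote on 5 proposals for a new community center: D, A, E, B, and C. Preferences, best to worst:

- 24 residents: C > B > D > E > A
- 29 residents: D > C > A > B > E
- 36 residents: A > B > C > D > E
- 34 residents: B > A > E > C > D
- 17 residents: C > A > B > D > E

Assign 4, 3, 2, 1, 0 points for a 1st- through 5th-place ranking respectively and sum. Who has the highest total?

D: 24·2 + 29·4 + 36·1 + 34·0 + 17·1 = 217
A: 24·0 + 29·2 + 36·4 + 34·3 + 17·3 = 355
E: 24·1 + 29·0 + 36·0 + 34·2 + 17·0 = 92
B: 24·3 + 29·1 + 36·3 + 34·4 + 17·2 = 379
C: 24·4 + 29·3 + 36·2 + 34·1 + 17·4 = 357
B has the highest Borda score (379).

B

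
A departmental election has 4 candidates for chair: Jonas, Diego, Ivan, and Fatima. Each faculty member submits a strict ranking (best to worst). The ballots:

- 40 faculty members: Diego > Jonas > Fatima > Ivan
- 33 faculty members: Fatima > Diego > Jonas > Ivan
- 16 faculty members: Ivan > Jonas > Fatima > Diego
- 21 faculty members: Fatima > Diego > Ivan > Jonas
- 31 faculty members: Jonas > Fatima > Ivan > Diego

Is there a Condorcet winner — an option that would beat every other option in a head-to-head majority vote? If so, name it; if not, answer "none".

Checking pairwise contests:
Diego beats Jonas 94–47.
Fatima beats Diego 101–40.
Jonas beats Ivan 104–37.
Jonas beats Fatima 87–54.
Every option loses at least one head-to-head, so there is no Condorcet winner.

none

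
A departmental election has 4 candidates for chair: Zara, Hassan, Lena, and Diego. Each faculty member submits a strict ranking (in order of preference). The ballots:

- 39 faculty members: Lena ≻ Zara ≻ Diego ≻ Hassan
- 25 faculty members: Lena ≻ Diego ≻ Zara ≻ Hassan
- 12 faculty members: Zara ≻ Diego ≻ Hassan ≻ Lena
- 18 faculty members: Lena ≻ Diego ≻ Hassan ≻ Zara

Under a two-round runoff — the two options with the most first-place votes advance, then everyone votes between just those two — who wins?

Round 1 first-place votes: Zara 12, Hassan 0, Lena 82, Diego 0.
Lena and Zara advance.
Runoff: Lena is preferred to Zara by 82 voters; Zara by 12.
Lena wins the runoff.

Lena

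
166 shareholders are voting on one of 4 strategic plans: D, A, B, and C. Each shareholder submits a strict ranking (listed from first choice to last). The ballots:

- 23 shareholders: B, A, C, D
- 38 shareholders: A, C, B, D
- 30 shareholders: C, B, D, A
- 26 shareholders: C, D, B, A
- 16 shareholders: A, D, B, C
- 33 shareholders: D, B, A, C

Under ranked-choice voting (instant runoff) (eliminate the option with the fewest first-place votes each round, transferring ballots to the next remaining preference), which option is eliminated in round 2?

Round 1: D 33, A 54, B 23, C 56. Eliminate B.
Round 2: D 33, A 77, C 56. Eliminate D.

D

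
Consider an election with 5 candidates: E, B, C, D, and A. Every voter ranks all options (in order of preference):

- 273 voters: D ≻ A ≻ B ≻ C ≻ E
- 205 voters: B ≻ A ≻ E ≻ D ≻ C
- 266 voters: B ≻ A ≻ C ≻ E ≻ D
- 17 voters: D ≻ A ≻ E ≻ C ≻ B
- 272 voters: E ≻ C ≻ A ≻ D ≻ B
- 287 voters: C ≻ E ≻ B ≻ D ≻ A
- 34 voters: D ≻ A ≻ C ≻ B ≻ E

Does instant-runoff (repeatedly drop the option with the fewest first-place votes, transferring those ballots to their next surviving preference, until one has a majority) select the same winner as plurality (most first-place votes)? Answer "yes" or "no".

yes

Instant-runoff — R1 E 272, B 471, C 287, D 324, A 0 (A out); R2 E 272, B 471, C 287, D 324 (E out); R3 B 471, C 559, D 324 (D out); R4 B 744, C 610 (B winner). Winner: B.
Plurality — first-place votes: E 272, B 471, C 287, D 324, A 0. Winner: B.
The two methods agree.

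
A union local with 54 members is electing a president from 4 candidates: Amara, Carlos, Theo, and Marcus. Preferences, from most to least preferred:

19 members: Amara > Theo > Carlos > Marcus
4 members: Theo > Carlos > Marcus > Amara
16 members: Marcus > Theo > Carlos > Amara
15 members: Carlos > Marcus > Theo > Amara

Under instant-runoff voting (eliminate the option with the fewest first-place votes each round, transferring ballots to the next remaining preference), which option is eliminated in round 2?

Round 1: Amara 19, Carlos 15, Theo 4, Marcus 16. Eliminate Theo.
Round 2: Amara 19, Carlos 19, Marcus 16. Eliminate Marcus.

Marcus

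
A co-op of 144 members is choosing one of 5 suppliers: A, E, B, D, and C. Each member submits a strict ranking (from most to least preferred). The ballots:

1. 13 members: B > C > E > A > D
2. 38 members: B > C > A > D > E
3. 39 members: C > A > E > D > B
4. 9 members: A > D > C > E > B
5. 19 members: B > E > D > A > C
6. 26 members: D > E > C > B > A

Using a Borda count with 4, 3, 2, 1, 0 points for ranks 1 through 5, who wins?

C

A: 13·1 + 38·2 + 39·3 + 9·4 + 19·1 + 26·0 = 261
E: 13·2 + 38·0 + 39·2 + 9·1 + 19·3 + 26·3 = 248
B: 13·4 + 38·4 + 39·0 + 9·0 + 19·4 + 26·1 = 306
D: 13·0 + 38·1 + 39·1 + 9·3 + 19·2 + 26·4 = 246
C: 13·3 + 38·3 + 39·4 + 9·2 + 19·0 + 26·2 = 379
C has the highest Borda score (379).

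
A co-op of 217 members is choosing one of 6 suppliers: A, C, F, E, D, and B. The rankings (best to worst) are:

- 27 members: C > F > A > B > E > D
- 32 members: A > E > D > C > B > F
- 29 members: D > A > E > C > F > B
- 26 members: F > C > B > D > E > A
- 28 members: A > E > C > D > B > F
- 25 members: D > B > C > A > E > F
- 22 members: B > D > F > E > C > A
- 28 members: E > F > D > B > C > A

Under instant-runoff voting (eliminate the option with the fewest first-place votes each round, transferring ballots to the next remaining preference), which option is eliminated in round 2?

Round 1: A 60, C 27, F 26, E 28, D 54, B 22. Eliminate B.
Round 2: A 60, C 27, F 26, E 28, D 76. Eliminate F.

F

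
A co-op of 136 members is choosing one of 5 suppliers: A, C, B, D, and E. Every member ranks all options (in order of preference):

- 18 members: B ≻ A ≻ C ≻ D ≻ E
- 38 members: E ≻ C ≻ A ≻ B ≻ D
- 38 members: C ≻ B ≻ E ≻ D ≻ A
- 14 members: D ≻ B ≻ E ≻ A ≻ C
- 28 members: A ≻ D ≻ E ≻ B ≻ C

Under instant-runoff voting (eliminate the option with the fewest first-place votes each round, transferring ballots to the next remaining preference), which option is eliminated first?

D

Round 1: A 28, C 38, B 18, D 14, E 38. Eliminate D.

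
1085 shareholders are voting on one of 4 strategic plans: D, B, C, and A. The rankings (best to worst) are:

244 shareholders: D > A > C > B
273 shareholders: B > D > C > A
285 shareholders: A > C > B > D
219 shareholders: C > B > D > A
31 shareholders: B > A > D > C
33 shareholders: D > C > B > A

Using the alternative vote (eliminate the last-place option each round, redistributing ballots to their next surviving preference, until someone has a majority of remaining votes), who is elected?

Round 1: D 277, B 304, C 219, A 285. Eliminate C.
Round 2: D 277, B 523, A 285. Eliminate D.
Round 3: B 556, A 529. B has a majority.

B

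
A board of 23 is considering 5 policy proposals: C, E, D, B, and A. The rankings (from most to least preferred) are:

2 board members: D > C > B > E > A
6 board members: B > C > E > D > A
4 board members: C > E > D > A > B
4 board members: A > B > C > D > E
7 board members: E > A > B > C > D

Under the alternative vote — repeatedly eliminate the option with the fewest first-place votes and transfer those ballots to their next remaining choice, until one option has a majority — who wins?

Round 1: C 4, E 7, D 2, B 6, A 4. Eliminate D.
Round 2: C 6, E 7, B 6, A 4. Eliminate A.
Round 3: C 6, E 7, B 10. Eliminate C.
Round 4: E 11, B 12. B has a majority.

B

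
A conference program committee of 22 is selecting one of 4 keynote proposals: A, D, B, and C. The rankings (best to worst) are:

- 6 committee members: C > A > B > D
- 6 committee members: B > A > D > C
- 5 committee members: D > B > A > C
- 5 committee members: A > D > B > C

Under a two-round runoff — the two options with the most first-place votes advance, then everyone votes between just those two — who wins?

B

Round 1 first-place votes: A 5, D 5, B 6, C 6.
B and C advance.
Runoff: B is preferred to C by 16 voters; C by 6.
B wins the runoff.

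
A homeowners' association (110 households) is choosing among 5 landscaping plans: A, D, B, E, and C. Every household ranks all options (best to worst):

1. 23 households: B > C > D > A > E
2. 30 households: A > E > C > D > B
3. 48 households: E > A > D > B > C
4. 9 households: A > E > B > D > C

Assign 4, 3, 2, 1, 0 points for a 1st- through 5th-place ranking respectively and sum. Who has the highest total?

A: 23·1 + 30·4 + 48·3 + 9·4 = 323
D: 23·2 + 30·1 + 48·2 + 9·1 = 181
B: 23·4 + 30·0 + 48·1 + 9·2 = 158
E: 23·0 + 30·3 + 48·4 + 9·3 = 309
C: 23·3 + 30·2 + 48·0 + 9·0 = 129
A has the highest Borda score (323).

A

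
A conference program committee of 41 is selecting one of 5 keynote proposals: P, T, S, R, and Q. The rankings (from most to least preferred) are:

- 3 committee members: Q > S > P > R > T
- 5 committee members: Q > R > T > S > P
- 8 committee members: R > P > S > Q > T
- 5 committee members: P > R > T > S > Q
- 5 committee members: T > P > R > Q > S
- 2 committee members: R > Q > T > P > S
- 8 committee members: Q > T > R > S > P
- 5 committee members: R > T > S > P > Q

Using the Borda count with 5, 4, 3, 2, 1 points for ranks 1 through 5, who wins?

R

P: 3·3 + 5·1 + 8·4 + 5·5 + 5·4 + 2·2 + 8·1 + 5·2 = 113
T: 3·1 + 5·3 + 8·1 + 5·3 + 5·5 + 2·3 + 8·4 + 5·4 = 124
S: 3·4 + 5·2 + 8·3 + 5·2 + 5·1 + 2·1 + 8·2 + 5·3 = 94
R: 3·2 + 5·4 + 8·5 + 5·4 + 5·3 + 2·5 + 8·3 + 5·5 = 160
Q: 3·5 + 5·5 + 8·2 + 5·1 + 5·2 + 2·4 + 8·5 + 5·1 = 124
R has the highest Borda score (160).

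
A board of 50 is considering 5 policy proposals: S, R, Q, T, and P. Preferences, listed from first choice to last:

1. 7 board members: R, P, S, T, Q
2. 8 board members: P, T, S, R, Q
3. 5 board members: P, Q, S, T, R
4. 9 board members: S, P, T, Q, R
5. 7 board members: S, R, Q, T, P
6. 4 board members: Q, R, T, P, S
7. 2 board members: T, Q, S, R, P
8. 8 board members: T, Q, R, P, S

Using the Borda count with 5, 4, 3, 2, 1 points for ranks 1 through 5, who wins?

S: 7·3 + 8·3 + 5·3 + 9·5 + 7·5 + 4·1 + 2·3 + 8·1 = 158
R: 7·5 + 8·2 + 5·1 + 9·1 + 7·4 + 4·4 + 2·2 + 8·3 = 137
Q: 7·1 + 8·1 + 5·4 + 9·2 + 7·3 + 4·5 + 2·4 + 8·4 = 134
T: 7·2 + 8·4 + 5·2 + 9·3 + 7·2 + 4·3 + 2·5 + 8·5 = 159
P: 7·4 + 8·5 + 5·5 + 9·4 + 7·1 + 4·2 + 2·1 + 8·2 = 162
P has the highest Borda score (162).

P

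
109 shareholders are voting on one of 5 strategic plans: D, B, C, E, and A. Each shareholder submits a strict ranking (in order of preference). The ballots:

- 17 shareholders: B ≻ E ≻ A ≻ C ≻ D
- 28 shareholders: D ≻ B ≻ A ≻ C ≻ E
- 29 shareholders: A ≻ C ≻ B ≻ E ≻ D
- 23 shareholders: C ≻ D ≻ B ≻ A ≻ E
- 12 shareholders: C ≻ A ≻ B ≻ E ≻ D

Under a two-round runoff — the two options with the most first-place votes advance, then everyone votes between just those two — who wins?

Round 1 first-place votes: D 28, B 17, C 35, E 0, A 29.
C and A advance.
Runoff: C is preferred to A by 35 voters; A by 74.
A wins the runoff.

A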